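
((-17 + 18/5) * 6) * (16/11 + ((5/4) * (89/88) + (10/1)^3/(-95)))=954147/1520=627.73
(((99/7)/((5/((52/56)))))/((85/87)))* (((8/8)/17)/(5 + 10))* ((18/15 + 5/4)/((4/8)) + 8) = 0.14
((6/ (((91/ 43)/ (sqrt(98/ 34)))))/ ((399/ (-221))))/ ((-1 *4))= 43 *sqrt(17)/ 266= 0.67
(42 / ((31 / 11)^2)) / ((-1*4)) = -2541 / 1922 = -1.32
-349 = -349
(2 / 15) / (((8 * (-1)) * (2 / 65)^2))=-845 / 48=-17.60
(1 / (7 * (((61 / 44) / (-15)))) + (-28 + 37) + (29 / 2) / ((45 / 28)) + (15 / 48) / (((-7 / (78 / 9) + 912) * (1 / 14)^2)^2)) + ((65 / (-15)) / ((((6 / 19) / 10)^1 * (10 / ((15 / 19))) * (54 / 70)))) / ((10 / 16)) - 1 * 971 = -10536394250050408 / 10784677787415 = -976.98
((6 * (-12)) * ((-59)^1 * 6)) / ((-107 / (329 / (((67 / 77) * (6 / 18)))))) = -1937062512 / 7169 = -270199.82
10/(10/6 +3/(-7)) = 8.08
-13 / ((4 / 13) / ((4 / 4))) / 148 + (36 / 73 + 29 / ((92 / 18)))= 5846113 / 993968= 5.88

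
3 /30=1 /10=0.10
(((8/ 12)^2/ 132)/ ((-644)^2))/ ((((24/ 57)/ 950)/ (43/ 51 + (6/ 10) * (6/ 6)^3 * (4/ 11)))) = 0.00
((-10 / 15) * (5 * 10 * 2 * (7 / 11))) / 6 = -700 / 99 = -7.07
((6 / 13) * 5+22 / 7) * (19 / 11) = 9424 / 1001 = 9.41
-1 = -1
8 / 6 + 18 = 58 / 3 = 19.33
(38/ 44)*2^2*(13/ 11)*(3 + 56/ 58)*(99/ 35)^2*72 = 66263184/ 7105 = 9326.28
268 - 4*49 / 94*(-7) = 13282 / 47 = 282.60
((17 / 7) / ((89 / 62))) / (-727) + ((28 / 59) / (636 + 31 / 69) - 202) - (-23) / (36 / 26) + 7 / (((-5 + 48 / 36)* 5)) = -185.77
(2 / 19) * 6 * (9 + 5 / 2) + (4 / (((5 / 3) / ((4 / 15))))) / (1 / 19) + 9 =13501 / 475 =28.42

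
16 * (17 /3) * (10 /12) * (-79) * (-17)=913240 /9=101471.11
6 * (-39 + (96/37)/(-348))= -251130/1073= -234.04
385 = 385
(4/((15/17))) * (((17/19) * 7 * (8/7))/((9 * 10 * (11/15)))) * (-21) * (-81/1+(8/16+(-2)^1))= 16184/19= 851.79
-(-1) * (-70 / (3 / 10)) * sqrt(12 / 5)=-280 * sqrt(15) / 3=-361.48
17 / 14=1.21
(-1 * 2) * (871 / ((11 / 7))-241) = -6892 / 11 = -626.55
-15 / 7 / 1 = -15 / 7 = -2.14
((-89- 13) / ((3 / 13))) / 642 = -221 / 321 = -0.69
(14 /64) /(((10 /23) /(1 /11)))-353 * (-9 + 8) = 1242721 /3520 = 353.05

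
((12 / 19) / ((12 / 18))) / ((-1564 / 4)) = -0.00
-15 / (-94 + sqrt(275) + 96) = 30 / 271 - 75 * sqrt(11) / 271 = -0.81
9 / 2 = 4.50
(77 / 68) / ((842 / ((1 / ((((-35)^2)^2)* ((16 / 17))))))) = 11 / 11552240000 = 0.00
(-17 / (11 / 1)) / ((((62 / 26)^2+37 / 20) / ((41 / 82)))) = -28730 / 280203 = -0.10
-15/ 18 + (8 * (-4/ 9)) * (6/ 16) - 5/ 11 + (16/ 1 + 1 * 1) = 949/ 66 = 14.38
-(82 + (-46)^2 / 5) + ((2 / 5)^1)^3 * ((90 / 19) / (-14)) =-1679862 / 3325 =-505.22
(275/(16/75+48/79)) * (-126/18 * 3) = -34216875/4864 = -7034.72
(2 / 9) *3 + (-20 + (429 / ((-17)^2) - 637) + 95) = -485389 / 867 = -559.85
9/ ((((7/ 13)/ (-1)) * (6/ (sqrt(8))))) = -39 * sqrt(2)/ 7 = -7.88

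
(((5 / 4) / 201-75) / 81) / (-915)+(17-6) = 131106671 / 11917692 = 11.00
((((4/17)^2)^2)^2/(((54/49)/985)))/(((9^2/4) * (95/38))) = 2530476032/15255981523467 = 0.00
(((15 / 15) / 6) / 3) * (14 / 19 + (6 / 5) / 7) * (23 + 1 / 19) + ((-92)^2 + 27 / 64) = 20536832203 / 2425920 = 8465.59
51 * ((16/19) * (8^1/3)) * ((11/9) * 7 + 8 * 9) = 1577600/171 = 9225.73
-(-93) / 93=1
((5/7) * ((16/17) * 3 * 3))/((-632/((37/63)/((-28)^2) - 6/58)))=0.00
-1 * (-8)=8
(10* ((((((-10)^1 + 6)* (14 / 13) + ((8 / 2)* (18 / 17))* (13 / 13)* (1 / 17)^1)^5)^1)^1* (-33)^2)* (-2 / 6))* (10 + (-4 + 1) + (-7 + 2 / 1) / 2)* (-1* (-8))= 107714344351285783025418240 / 748524423279410557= 143902244.20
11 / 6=1.83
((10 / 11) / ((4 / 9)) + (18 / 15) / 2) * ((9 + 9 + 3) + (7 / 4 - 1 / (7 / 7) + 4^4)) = 29391 / 40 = 734.78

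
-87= -87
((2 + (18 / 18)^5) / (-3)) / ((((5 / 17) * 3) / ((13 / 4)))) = -221 / 60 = -3.68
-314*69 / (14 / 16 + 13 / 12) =-519984 / 47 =-11063.49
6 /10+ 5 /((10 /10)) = 28 /5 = 5.60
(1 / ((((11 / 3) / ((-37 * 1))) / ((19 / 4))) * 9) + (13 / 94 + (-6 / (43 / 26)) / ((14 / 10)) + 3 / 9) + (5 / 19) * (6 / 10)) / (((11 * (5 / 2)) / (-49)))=1809981271 / 139388370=12.99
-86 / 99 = -0.87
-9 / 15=-3 / 5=-0.60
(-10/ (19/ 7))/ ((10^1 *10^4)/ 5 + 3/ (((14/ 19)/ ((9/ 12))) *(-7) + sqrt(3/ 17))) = -3643477631920/ 19778445556004843 - 35910 *sqrt(51)/ 1040970818737097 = -0.00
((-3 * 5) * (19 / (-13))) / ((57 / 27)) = 135 / 13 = 10.38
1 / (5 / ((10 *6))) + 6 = 18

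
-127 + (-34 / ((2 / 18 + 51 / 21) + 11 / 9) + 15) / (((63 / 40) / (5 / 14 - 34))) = -984597 / 3871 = -254.35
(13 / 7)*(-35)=-65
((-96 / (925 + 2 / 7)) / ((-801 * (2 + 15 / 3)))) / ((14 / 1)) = 16 / 12105513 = 0.00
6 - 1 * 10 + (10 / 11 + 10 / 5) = -12 / 11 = -1.09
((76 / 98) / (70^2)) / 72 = 19 / 8643600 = 0.00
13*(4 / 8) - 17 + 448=875 / 2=437.50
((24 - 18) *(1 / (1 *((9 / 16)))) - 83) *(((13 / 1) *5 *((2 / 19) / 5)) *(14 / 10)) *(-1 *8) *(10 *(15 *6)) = 18957120 / 19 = 997743.16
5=5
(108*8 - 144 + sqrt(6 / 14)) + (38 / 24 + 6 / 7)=sqrt(21) / 7 + 60685 / 84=723.10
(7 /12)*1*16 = 28 /3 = 9.33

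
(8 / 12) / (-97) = -2 / 291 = -0.01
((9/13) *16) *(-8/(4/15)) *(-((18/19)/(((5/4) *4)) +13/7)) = 1175904/1729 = 680.11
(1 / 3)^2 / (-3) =-1 / 27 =-0.04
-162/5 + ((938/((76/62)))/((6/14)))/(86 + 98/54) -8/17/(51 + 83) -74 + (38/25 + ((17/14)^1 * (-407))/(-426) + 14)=-530871235460263/7650441920100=-69.39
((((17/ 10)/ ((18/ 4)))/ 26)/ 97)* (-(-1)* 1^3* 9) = 17/ 12610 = 0.00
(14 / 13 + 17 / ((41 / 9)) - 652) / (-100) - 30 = -1254047 / 53300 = -23.53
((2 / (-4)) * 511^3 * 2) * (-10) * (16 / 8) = 2668656620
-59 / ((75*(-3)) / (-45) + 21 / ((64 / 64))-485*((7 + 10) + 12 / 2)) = 59 / 11129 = 0.01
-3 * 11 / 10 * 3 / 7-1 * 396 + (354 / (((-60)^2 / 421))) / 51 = -84952267 / 214200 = -396.60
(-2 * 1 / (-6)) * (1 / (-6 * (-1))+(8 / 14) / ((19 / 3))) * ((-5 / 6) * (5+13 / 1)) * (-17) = 17425 / 798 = 21.84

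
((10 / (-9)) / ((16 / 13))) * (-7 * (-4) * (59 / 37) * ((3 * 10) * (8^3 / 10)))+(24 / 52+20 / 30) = -89338532 / 1443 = -61911.66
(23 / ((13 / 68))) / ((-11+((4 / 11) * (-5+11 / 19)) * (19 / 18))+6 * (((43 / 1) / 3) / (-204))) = -1754808 / 191347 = -9.17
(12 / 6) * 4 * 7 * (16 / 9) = 896 / 9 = 99.56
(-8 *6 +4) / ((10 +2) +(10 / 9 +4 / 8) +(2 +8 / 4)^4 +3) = -0.16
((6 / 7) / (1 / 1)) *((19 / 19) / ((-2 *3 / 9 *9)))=-1 / 7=-0.14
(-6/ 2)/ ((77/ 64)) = -192/ 77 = -2.49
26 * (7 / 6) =91 / 3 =30.33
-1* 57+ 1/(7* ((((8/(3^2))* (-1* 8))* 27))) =-76609/1344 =-57.00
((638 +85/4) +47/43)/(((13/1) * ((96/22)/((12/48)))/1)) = 1249369/429312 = 2.91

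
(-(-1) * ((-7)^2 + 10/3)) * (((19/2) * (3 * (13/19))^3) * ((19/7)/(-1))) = -3104361/266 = -11670.53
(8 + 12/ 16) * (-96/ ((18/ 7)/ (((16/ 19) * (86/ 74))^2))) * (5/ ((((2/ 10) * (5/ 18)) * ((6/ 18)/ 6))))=-250493644800/ 494209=-506857.72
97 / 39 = 2.49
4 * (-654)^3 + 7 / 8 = -8951240441 / 8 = -1118905055.12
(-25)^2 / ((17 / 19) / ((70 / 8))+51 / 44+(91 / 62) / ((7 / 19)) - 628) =-566912500 / 564875953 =-1.00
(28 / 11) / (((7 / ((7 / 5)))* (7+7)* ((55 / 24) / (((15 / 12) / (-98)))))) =-6 / 29645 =-0.00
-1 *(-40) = 40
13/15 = 0.87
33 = 33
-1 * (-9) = 9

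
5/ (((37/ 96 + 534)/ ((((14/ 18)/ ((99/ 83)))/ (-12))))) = -23240/ 45709191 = -0.00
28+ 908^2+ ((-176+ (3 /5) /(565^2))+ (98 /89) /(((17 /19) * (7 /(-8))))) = 1990667914582039 /2414937125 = 824314.59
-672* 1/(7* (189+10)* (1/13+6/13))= -1248/1393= -0.90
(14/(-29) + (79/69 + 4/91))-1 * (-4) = 856943/182091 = 4.71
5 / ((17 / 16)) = 80 / 17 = 4.71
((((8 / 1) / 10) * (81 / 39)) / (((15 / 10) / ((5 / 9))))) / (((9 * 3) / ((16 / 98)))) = 64 / 17199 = 0.00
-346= -346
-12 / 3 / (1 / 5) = -20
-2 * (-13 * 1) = 26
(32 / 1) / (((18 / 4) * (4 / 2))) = 32 / 9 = 3.56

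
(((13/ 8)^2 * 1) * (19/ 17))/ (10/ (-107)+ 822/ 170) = 1717885/ 2760128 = 0.62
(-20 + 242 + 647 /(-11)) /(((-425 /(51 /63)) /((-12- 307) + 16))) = 36259 /385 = 94.18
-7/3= -2.33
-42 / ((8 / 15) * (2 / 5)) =-1575 / 8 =-196.88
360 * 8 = 2880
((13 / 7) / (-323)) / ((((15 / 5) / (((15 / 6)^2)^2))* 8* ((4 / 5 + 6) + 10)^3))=-0.00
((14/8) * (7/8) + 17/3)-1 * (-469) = 45715/96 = 476.20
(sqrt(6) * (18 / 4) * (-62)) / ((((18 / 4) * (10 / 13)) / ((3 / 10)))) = -1209 * sqrt(6) / 50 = -59.23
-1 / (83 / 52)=-0.63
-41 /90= -0.46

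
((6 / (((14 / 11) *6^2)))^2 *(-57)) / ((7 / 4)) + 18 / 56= -244 / 1029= -0.24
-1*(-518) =518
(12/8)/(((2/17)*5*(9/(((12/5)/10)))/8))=68/125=0.54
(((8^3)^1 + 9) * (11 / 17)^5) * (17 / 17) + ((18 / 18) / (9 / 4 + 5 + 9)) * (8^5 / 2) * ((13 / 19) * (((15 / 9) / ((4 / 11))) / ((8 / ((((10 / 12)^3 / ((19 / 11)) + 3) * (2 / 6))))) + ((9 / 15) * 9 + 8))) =30336674605963753 / 3113852890275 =9742.49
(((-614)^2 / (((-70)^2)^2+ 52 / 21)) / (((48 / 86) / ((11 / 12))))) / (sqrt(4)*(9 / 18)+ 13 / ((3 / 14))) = 0.00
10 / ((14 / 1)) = 5 / 7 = 0.71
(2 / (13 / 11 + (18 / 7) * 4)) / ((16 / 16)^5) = 154 / 883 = 0.17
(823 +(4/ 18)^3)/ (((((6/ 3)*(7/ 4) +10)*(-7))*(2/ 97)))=-58197575/ 137781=-422.39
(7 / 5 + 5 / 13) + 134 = 8826 / 65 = 135.78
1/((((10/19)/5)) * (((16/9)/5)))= 26.72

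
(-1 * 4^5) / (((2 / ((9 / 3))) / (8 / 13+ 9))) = -192000 / 13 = -14769.23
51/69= 17/23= 0.74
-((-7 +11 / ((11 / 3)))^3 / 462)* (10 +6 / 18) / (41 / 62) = 2.16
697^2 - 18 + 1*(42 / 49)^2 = 23803795 / 49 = 485791.73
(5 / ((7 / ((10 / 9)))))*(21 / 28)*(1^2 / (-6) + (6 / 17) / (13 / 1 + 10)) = -8875 / 98532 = -0.09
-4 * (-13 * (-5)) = -260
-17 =-17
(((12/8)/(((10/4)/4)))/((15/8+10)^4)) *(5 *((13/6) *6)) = 638976/81450625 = 0.01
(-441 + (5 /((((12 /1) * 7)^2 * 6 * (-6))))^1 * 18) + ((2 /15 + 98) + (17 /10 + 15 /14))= -4799429 /14112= -340.10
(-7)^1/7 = -1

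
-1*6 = -6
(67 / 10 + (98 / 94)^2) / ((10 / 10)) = 172013 / 22090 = 7.79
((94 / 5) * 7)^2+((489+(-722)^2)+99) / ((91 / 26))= 29124348 / 175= 166424.85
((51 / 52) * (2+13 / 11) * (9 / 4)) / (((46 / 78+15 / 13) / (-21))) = -59535 / 704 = -84.57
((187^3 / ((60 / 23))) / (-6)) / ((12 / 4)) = -150401669 / 1080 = -139260.80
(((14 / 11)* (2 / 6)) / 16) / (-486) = -7 / 128304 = -0.00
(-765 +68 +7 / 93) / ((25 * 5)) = -64814 / 11625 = -5.58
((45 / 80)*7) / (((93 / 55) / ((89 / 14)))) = 14685 / 992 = 14.80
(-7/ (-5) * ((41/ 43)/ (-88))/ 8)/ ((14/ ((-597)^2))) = -14612769/ 302720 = -48.27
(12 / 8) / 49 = 3 / 98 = 0.03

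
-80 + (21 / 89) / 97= -690619 / 8633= -80.00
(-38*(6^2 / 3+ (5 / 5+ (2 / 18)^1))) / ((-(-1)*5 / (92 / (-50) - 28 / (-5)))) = -421496 / 1125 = -374.66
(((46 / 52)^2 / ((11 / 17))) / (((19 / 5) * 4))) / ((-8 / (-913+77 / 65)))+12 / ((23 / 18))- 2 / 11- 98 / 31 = 158370607689 / 10476491168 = 15.12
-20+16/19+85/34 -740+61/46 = -330080/437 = -755.33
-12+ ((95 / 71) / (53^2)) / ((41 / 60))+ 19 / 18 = -1610766203 / 147185982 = -10.94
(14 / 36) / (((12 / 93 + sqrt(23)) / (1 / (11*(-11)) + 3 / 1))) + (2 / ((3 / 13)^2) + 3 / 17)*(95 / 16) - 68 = 1217587*sqrt(23) / 24052743 + 113420564149 / 726927344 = 156.27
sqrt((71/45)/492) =sqrt(43665)/3690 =0.06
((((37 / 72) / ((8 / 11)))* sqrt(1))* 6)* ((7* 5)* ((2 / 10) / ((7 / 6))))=407 / 16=25.44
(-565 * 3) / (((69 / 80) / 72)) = -3254400 / 23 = -141495.65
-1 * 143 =-143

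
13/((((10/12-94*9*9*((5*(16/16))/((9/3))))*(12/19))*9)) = -0.00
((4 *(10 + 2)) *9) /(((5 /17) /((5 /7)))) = 7344 /7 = 1049.14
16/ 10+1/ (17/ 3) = 151/ 85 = 1.78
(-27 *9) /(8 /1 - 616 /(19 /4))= 4617 /2312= 2.00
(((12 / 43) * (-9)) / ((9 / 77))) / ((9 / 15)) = -1540 / 43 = -35.81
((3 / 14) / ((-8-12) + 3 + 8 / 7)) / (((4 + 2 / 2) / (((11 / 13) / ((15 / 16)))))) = -88 / 36075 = -0.00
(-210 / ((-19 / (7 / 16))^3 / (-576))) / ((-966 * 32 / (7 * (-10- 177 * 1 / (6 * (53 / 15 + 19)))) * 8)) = -826004025 / 1747250905088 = -0.00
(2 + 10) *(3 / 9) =4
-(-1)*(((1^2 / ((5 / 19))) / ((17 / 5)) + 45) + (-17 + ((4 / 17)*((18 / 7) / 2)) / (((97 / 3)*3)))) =19773 / 679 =29.12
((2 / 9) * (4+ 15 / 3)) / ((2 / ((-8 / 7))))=-8 / 7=-1.14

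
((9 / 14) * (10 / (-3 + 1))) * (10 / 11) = -225 / 77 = -2.92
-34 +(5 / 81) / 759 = -2090281 / 61479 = -34.00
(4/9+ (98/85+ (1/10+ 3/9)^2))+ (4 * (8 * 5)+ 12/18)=2485513/15300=162.45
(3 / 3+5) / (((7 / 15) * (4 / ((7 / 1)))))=45 / 2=22.50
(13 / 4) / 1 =13 / 4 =3.25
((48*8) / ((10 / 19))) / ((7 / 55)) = 40128 / 7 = 5732.57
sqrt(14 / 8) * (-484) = -242 * sqrt(7) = -640.27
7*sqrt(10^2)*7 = 490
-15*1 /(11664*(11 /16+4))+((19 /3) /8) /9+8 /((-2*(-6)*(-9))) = 397 /29160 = 0.01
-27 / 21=-9 / 7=-1.29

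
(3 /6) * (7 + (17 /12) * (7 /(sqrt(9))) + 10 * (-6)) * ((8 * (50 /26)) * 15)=-5733.97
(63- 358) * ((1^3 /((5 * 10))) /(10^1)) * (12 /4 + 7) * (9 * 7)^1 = -3717 /10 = -371.70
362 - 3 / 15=1809 / 5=361.80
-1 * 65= -65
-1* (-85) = 85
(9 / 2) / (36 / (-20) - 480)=-15 / 1606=-0.01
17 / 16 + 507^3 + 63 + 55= 2085183393 / 16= 130323962.06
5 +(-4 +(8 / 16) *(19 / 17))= 53 / 34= 1.56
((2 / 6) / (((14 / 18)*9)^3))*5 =5 / 1029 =0.00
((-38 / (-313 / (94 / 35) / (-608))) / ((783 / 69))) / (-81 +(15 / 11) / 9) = 5972384 / 27639465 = 0.22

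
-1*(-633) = 633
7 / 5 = 1.40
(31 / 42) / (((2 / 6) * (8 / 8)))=31 / 14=2.21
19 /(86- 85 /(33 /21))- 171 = -59812 /351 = -170.40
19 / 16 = 1.19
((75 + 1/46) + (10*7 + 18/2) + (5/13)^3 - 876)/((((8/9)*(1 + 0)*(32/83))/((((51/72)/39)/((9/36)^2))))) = -102944890787/168167168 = -612.16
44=44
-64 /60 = -16 /15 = -1.07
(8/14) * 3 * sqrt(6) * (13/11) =156 * sqrt(6)/77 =4.96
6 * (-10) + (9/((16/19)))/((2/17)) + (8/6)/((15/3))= 31.11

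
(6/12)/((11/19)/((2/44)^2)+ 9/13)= 247/138766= 0.00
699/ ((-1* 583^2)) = -699/ 339889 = -0.00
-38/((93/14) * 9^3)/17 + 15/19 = 17278127/21898431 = 0.79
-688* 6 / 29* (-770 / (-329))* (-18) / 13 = 8173440 / 17719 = 461.28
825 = 825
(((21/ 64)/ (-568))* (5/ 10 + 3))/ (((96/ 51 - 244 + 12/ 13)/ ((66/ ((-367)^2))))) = 357357/ 86995939733504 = 0.00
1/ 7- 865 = -6054/ 7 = -864.86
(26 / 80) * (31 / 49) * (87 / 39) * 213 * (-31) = -5936097 / 1960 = -3028.62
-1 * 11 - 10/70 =-78/7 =-11.14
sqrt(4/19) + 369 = 2* sqrt(19)/19 + 369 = 369.46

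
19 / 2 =9.50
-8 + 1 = -7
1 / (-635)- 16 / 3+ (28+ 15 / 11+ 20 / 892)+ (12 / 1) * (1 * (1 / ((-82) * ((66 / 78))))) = 23.88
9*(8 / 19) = 72 / 19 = 3.79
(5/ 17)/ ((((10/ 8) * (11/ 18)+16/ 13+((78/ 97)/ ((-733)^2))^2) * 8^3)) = 1588968300303007065/ 5517375987240891544256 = 0.00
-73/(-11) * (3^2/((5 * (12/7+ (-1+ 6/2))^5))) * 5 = 11042199/130695136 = 0.08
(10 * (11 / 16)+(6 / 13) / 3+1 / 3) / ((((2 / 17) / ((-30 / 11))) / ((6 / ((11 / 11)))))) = -585735 / 572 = -1024.01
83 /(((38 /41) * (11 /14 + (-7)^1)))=-23821 /1653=-14.41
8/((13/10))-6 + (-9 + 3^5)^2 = 711830/13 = 54756.15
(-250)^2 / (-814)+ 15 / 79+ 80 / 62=-75055875 / 996743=-75.30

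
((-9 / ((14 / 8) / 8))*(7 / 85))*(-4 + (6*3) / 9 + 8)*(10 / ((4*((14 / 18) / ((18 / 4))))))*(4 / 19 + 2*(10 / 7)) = -839808 / 931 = -902.05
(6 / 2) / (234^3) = 1 / 4270968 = 0.00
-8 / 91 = -0.09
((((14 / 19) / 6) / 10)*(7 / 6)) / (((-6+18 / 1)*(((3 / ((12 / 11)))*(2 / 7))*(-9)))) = -343 / 2031480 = -0.00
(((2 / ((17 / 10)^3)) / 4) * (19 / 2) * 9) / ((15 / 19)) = 54150 / 4913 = 11.02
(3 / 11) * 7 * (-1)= -21 / 11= -1.91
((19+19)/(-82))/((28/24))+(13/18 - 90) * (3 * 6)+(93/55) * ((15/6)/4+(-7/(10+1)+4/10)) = -11159452439/6945400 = -1606.74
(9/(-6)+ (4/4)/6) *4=-16/3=-5.33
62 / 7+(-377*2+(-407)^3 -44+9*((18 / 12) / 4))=-3775516011 / 56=-67419928.77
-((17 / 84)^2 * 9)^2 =-83521 / 614656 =-0.14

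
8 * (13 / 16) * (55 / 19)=715 / 38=18.82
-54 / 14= -27 / 7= -3.86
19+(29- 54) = -6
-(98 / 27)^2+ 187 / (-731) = -420991 / 31347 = -13.43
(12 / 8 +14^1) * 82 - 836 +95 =530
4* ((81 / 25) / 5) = 324 / 125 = 2.59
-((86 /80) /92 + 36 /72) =-1883 /3680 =-0.51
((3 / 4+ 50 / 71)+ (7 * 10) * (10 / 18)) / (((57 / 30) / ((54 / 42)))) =73655 / 2698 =27.30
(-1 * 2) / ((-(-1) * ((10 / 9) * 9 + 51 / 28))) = -56 / 331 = -0.17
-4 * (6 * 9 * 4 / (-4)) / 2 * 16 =1728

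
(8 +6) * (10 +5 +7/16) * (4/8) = 1729/16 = 108.06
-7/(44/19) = -133/44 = -3.02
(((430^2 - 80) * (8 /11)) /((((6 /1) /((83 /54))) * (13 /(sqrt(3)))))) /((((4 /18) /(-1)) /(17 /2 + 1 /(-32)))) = -1039289065 * sqrt(3) /10296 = -174835.03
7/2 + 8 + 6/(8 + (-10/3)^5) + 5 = 808233/49028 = 16.49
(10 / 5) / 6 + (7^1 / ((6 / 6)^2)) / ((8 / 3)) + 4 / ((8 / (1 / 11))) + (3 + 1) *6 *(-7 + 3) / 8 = -2375 / 264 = -9.00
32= 32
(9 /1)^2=81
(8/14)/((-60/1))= -1/105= -0.01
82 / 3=27.33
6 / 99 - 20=-658 / 33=-19.94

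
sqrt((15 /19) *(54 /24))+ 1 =1+ 3 *sqrt(285) /38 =2.33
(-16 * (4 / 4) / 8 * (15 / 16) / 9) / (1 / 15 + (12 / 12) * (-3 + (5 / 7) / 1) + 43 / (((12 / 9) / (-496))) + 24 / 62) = 5425 / 416583544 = 0.00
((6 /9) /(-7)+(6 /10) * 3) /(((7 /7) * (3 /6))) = 358 /105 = 3.41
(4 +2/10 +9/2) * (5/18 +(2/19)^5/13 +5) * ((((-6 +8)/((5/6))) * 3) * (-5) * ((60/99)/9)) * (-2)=709452019112/3186739413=222.63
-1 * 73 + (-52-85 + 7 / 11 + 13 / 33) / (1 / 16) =-74201 / 33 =-2248.52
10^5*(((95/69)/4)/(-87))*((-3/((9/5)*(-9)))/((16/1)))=-1484375/324162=-4.58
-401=-401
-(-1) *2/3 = 2/3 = 0.67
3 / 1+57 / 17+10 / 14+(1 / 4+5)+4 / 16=2991 / 238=12.57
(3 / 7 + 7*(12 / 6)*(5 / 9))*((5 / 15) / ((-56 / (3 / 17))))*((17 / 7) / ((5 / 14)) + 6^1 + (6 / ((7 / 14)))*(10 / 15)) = -0.18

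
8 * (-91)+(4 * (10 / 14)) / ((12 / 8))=-15248 / 21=-726.10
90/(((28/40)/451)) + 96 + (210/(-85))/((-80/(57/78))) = 7188195753/123760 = 58081.74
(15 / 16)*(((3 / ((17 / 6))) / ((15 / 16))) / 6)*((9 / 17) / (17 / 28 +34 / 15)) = 11340 / 348823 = 0.03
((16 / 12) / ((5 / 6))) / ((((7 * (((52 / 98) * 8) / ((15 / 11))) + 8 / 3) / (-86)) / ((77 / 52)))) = -23177 / 2782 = -8.33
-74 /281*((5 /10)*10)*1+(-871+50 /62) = -7591726 /8711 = -871.51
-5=-5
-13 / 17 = -0.76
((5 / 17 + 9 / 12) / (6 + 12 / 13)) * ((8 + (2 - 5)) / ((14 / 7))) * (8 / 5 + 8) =923 / 255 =3.62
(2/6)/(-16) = -1/48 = -0.02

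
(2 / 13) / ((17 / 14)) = 28 / 221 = 0.13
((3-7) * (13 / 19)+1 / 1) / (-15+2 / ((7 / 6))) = 77 / 589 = 0.13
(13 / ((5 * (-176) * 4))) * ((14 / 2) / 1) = -91 / 3520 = -0.03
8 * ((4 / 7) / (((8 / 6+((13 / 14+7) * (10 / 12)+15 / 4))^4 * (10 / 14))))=99574272 / 290600242805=0.00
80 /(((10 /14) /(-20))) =-2240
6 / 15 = 2 / 5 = 0.40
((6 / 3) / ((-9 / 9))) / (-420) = 1 / 210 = 0.00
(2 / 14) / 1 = 1 / 7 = 0.14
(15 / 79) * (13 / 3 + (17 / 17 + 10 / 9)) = 290 / 237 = 1.22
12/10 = 6/5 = 1.20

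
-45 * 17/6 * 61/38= -15555/76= -204.67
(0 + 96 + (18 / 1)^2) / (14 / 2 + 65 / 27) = 44.65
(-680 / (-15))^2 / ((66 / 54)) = 18496 / 11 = 1681.45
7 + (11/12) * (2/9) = 389/54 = 7.20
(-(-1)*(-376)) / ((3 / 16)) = -6016 / 3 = -2005.33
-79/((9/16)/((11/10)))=-6952/45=-154.49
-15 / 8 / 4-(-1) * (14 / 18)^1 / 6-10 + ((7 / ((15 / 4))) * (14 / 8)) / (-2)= -51721 / 4320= -11.97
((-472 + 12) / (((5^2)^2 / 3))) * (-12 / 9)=368 / 125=2.94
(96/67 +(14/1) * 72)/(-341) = -67632/22847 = -2.96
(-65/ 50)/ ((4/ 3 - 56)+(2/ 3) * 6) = 39/ 1520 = 0.03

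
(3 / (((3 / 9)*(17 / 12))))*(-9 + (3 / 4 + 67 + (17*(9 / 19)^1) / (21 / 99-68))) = 269136243 / 722551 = 372.48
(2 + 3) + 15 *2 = 35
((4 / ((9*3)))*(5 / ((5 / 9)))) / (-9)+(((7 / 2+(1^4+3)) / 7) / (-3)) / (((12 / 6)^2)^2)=-0.17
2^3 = 8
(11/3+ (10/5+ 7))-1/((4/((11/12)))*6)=3637/288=12.63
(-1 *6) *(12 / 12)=-6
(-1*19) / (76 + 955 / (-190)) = -0.27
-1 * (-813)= 813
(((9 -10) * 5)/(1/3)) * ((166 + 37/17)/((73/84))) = -3602340/1241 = -2902.77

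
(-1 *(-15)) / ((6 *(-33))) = -5 / 66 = -0.08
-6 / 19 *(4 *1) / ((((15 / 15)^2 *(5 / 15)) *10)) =-36 / 95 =-0.38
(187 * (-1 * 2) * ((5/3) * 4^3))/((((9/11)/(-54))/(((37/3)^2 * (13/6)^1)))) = 23429394560/27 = 867755354.07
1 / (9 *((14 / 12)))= 2 / 21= 0.10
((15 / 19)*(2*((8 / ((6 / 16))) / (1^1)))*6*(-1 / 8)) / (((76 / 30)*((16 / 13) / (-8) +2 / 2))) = -46800 / 3971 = -11.79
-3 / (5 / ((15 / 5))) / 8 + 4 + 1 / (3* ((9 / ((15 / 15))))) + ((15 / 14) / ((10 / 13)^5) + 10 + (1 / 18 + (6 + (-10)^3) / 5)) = -1368014267 / 7560000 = -180.95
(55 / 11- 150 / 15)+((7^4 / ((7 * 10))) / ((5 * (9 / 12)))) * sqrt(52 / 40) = -5+343 * sqrt(130) / 375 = 5.43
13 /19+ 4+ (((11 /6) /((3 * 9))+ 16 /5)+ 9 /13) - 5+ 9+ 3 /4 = 5359643 /400140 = 13.39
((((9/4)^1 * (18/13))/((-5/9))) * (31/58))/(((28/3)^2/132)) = -6711903/1477840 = -4.54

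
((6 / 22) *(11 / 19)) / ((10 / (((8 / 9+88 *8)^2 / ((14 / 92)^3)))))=1958708680448 / 879795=2226323.95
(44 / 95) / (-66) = -2 / 285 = -0.01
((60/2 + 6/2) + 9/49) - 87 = -2637/49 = -53.82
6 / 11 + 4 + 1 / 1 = 61 / 11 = 5.55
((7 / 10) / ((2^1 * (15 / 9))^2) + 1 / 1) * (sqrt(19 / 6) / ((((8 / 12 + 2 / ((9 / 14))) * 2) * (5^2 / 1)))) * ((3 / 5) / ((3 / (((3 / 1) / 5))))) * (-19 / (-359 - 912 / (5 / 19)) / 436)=181773 * sqrt(114) / 141739676000000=0.00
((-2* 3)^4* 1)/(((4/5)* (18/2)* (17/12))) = 127.06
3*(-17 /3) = -17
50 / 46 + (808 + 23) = 19138 / 23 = 832.09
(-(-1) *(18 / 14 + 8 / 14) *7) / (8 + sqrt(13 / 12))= 1.44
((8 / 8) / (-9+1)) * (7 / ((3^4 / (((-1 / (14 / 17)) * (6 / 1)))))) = 17 / 216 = 0.08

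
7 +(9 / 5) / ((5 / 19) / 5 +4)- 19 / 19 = 2481 / 385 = 6.44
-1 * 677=-677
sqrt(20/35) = 2*sqrt(7)/7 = 0.76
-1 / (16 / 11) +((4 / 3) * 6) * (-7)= -907 / 16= -56.69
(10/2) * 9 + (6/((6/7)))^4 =2446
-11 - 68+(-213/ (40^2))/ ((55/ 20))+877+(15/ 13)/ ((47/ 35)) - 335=1246909057/ 2688400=463.81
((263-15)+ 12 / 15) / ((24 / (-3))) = -311 / 10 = -31.10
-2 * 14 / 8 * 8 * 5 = -140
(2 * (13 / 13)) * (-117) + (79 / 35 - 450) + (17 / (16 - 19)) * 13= -79318 / 105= -755.41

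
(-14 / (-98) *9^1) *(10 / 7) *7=90 / 7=12.86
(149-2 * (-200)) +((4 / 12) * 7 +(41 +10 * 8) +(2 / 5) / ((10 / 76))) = 50653 / 75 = 675.37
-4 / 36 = -0.11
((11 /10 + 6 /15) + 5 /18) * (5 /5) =1.78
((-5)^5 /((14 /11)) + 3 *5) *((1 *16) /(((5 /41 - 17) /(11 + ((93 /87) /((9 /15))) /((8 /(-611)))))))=-121935192485 /421428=-289338.14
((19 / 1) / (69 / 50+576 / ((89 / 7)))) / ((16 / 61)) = 2578775 / 1661928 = 1.55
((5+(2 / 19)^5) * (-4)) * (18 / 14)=-445698972 / 17332693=-25.71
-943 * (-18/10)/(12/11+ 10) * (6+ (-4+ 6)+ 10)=840213/305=2754.80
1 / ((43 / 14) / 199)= 2786 / 43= 64.79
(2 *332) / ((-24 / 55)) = -4565 / 3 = -1521.67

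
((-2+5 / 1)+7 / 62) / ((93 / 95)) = 18335 / 5766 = 3.18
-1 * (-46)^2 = -2116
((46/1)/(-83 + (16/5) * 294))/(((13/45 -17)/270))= -698625/806332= -0.87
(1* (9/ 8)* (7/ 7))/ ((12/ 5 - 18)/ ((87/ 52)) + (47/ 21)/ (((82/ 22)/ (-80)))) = -1123605/ 57290176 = -0.02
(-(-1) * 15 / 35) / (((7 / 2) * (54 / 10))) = 0.02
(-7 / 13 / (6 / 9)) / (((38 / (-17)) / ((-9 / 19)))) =-3213 / 18772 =-0.17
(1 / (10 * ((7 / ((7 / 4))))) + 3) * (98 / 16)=18.53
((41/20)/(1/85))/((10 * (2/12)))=2091/20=104.55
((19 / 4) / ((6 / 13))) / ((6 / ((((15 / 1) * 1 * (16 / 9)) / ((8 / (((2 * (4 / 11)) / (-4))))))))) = -1.04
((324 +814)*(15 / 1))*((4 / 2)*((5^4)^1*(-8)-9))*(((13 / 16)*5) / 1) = -2778867975 / 4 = -694716993.75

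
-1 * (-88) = 88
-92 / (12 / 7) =-161 / 3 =-53.67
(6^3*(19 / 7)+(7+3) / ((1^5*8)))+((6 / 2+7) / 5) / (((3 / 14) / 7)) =54841 / 84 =652.87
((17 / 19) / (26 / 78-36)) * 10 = -0.25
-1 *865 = -865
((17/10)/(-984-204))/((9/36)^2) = -34/1485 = -0.02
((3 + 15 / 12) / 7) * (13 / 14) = 221 / 392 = 0.56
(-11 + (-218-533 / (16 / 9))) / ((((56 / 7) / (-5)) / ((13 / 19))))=549965 / 2432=226.14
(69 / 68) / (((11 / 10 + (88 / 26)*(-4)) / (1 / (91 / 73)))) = -8395 / 128282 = -0.07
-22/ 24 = -11/ 12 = -0.92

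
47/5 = 9.40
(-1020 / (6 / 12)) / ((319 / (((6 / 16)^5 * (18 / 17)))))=-32805 / 653312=-0.05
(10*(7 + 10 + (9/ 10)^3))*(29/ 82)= 514141/ 8200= 62.70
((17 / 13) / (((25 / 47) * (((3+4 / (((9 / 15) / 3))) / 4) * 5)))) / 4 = 799 / 37375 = 0.02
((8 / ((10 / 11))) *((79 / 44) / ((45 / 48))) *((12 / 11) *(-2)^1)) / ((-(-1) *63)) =-10112 / 17325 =-0.58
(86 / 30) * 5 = 43 / 3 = 14.33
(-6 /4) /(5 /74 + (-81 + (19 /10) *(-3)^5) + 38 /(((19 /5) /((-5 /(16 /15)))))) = 2220 /872471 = 0.00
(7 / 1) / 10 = 7 / 10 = 0.70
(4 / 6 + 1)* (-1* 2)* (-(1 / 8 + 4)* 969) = 53295 / 4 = 13323.75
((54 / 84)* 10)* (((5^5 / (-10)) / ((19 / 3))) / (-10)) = 16875 / 532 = 31.72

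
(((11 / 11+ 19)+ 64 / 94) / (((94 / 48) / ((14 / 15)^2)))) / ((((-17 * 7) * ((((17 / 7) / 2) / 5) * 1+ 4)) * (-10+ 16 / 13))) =0.00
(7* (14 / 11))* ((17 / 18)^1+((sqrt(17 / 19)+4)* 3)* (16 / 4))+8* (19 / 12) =1176* sqrt(323) / 209+44423 / 99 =549.84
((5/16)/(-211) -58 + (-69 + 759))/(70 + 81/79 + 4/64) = 168556533/18959405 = 8.89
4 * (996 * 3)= 11952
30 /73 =0.41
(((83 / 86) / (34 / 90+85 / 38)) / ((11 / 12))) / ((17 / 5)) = 4257900 / 35951311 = 0.12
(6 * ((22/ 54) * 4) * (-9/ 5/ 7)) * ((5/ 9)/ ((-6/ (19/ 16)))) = 209/ 756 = 0.28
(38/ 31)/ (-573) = -38/ 17763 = -0.00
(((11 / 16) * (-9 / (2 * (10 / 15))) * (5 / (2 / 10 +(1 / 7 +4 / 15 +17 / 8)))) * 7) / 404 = -1091475 / 7423904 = -0.15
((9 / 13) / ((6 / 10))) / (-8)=-0.14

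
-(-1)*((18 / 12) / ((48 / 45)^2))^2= 1.74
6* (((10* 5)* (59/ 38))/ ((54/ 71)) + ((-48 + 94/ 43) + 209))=11702617/ 7353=1591.54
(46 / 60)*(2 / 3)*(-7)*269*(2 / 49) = -12374 / 315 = -39.28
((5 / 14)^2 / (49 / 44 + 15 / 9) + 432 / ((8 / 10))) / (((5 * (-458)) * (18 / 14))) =-647443 / 3529806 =-0.18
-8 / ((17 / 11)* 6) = -44 / 51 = -0.86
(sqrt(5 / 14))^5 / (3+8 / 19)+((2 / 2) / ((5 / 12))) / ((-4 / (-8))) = 95 * sqrt(70) / 35672+24 / 5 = 4.82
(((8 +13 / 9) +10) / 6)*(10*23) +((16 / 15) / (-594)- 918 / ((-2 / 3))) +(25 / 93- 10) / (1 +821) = 80311613113 / 37840770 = 2122.36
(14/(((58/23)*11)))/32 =161/10208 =0.02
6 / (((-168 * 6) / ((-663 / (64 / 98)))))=1547 / 256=6.04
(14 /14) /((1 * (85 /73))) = 73 /85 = 0.86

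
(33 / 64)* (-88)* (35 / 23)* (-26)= 165165 / 92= 1795.27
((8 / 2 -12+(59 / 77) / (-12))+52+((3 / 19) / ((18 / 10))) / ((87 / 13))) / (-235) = -67126861 / 358932420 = -0.19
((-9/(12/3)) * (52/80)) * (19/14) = -2223/1120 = -1.98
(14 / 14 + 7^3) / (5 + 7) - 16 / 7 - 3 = 491 / 21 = 23.38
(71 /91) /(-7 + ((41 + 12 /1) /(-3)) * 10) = -213 /50141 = -0.00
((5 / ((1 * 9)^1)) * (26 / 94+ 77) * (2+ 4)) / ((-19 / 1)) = -36320 / 2679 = -13.56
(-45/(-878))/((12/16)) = 30/439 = 0.07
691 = 691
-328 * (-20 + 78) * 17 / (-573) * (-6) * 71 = -45923936 / 191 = -240439.46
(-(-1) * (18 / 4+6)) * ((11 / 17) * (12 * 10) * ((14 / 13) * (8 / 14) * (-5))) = -554400 / 221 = -2508.60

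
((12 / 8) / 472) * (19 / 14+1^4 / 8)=249 / 52864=0.00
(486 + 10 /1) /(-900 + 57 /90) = -0.55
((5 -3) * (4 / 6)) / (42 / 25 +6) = 0.17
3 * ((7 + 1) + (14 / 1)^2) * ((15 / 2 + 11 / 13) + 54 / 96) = 283509 / 52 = 5452.10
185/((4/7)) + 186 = 2039/4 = 509.75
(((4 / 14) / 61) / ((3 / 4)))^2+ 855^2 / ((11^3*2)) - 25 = 1090377730843 / 4368238182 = 249.61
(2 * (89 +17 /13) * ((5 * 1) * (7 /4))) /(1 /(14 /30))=28763 /39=737.51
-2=-2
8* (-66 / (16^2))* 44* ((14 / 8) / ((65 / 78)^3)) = -68607 / 250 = -274.43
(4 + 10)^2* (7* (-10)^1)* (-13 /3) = 178360 /3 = 59453.33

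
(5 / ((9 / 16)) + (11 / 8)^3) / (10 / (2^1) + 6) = 52939 / 50688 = 1.04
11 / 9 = 1.22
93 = 93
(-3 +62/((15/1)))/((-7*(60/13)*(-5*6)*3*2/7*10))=221/1620000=0.00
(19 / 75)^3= 6859 / 421875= 0.02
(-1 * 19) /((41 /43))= -817 /41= -19.93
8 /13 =0.62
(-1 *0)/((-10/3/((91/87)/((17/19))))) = 0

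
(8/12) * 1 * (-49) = -98/3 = -32.67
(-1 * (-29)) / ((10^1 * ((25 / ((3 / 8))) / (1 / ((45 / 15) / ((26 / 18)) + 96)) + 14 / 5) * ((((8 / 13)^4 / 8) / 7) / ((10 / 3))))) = 376862395 / 653079552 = 0.58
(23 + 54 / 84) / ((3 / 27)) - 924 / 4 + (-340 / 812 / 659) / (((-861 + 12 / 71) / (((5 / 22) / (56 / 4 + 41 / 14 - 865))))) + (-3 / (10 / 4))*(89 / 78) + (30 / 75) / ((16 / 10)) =-5367784184117465549 / 277641379344469140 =-19.33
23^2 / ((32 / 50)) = 13225 / 16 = 826.56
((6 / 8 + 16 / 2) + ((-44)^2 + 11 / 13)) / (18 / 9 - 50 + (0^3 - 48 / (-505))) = -7298765 / 179712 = -40.61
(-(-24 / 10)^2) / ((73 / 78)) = -11232 / 1825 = -6.15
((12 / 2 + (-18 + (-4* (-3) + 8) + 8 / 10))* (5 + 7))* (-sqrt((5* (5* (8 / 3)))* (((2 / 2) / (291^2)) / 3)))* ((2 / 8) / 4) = -22* sqrt(2) / 291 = -0.11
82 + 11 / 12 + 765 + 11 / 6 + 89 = 3755 / 4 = 938.75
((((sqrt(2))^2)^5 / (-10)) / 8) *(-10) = 4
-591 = -591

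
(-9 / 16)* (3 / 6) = -9 / 32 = -0.28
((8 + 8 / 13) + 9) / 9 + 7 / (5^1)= 1964 / 585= 3.36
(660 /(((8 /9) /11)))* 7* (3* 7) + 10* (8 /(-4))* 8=2400925 /2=1200462.50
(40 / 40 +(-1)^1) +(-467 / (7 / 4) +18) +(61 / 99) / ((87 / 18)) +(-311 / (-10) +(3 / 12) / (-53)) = -1545408661 / 7100940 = -217.63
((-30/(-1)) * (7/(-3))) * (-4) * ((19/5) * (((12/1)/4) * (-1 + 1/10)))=-14364/5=-2872.80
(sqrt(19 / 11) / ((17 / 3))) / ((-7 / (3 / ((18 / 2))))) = -sqrt(209) / 1309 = -0.01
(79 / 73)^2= 6241 / 5329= 1.17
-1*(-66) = 66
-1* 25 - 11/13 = -336/13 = -25.85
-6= -6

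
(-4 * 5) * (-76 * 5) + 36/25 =190036/25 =7601.44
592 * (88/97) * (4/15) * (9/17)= 75.82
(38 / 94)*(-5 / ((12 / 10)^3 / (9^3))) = -320625 / 376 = -852.73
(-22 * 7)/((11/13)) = -182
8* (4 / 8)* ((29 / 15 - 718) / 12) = -10741 / 45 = -238.69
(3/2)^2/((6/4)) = 3/2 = 1.50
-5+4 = -1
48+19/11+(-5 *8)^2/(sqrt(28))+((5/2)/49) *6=26968/539+800 *sqrt(7)/7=352.40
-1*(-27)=27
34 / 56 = 17 / 28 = 0.61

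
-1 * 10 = -10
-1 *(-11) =11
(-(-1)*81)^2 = 6561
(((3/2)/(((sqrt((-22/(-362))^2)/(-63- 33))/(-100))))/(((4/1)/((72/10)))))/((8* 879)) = 195480/3223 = 60.65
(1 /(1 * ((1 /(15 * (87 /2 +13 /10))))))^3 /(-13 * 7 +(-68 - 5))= -75866112 /41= -1850392.98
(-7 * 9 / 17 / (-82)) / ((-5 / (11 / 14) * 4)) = -99 / 55760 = -0.00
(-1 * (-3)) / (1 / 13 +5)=13 / 22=0.59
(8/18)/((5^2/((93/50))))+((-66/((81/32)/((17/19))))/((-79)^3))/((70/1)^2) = 256132849222/7745950839375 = 0.03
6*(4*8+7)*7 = 1638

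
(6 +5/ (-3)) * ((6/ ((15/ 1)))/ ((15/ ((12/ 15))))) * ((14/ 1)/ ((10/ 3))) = 728/ 1875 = 0.39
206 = 206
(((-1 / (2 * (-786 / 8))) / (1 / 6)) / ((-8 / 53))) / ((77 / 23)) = -1219 / 20174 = -0.06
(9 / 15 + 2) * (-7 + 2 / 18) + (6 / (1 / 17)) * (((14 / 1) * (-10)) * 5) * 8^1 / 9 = -63484.58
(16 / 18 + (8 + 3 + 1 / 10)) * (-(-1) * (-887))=-957073 / 90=-10634.14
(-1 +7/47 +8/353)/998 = -0.00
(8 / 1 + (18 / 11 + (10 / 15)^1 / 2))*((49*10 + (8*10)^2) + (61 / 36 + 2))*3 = 206184.13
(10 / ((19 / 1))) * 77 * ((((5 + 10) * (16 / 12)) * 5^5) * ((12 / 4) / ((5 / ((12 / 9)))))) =38500000 / 19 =2026315.79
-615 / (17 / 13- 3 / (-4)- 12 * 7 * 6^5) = 31980 / 33965461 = 0.00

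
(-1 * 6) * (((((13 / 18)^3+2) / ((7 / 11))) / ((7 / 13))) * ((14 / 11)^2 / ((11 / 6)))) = -360386 / 9801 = -36.77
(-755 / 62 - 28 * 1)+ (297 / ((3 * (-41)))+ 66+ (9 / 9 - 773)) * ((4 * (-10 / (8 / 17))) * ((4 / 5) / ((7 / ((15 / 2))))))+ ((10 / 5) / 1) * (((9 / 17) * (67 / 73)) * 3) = 1138915165595 / 22082354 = 51575.80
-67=-67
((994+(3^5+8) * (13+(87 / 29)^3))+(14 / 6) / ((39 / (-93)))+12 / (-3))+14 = 430499 / 39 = 11038.44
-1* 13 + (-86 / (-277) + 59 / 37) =-113712 / 10249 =-11.09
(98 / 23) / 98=1 / 23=0.04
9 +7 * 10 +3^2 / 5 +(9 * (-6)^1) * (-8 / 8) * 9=2834 / 5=566.80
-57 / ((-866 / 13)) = 0.86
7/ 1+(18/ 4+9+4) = 49/ 2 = 24.50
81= 81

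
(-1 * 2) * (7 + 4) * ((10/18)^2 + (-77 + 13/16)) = 1669.33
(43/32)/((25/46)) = 989/400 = 2.47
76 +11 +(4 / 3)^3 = 2413 / 27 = 89.37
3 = 3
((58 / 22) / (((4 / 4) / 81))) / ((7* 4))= 2349 / 308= 7.63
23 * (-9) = -207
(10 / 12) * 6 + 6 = 11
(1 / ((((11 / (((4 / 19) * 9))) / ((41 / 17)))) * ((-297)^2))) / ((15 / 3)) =164 / 174114765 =0.00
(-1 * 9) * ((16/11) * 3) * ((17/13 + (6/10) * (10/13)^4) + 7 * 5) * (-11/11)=450569088/314171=1434.15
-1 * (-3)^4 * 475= -38475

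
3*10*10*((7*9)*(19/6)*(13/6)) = 129675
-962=-962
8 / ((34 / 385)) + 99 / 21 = 11341 / 119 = 95.30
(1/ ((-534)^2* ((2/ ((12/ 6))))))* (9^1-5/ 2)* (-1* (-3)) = 13/ 190104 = 0.00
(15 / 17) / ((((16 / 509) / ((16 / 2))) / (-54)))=-206145 / 17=-12126.18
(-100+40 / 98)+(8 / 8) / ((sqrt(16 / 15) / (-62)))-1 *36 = -6644 / 49-31 *sqrt(15) / 2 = -195.62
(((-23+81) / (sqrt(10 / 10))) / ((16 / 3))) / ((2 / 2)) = 87 / 8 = 10.88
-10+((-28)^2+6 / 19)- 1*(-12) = 14940 / 19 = 786.32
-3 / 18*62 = -31 / 3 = -10.33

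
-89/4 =-22.25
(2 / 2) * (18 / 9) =2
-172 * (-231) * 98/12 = 324478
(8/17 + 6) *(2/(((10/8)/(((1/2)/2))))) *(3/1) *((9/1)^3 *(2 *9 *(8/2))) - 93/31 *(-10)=6928926/17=407583.88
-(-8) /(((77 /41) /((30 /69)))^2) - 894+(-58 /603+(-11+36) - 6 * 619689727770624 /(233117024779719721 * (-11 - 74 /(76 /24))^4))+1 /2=-385573722815646214957319078577932451551 /444123695670898300861620727733616486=-868.17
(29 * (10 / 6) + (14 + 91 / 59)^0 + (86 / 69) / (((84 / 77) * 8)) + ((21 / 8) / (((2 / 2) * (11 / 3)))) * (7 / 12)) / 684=3635459 / 49838976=0.07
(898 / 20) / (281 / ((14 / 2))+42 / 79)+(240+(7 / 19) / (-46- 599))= 26584216849 / 110260686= 241.10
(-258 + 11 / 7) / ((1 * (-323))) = 0.79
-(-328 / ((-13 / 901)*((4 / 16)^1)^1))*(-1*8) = 9456896 / 13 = 727453.54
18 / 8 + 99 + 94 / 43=17791 / 172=103.44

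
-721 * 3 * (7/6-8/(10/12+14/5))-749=1490.07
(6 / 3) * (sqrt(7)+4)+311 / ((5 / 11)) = 2 * sqrt(7)+3461 / 5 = 697.49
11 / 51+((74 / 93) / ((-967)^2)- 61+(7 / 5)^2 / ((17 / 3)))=-744589229777 / 12319797575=-60.44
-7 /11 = -0.64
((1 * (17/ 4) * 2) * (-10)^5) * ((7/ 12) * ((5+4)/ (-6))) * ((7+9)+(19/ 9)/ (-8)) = 421334375/ 36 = 11703732.64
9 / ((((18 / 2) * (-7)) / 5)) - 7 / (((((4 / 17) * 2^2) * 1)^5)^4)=-205191968023804199471209329 / 8462480737302404222943232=-24.25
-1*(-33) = 33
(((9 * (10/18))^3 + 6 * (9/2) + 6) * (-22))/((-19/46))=159896/19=8415.58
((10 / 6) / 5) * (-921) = -307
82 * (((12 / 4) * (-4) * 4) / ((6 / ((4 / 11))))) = -2624 / 11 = -238.55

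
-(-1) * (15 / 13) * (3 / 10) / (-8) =-9 / 208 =-0.04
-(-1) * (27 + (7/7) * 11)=38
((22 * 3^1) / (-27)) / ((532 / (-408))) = 748 / 399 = 1.87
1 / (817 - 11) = 0.00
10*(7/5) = 14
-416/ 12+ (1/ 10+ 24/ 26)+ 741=275869/ 390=707.36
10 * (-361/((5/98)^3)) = -679540624/25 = -27181624.96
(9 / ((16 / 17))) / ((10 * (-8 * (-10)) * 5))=153 / 64000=0.00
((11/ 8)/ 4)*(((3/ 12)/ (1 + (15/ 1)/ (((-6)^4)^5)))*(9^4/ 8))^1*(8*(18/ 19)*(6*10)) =742130467812520427520/ 23155670120398943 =32049.62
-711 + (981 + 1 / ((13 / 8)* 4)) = 3512 / 13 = 270.15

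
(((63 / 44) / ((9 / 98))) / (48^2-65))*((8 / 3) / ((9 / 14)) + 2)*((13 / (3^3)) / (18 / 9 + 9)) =370097 / 197499951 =0.00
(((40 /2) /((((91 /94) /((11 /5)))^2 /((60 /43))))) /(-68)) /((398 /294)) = -38489616 /24584261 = -1.57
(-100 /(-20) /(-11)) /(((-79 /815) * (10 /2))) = 815 /869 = 0.94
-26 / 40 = -13 / 20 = -0.65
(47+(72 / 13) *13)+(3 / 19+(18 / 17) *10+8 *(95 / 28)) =354726 / 2261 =156.89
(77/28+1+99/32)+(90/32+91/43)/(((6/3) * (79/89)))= 9.62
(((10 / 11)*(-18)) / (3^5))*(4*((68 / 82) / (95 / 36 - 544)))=10880 / 26368617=0.00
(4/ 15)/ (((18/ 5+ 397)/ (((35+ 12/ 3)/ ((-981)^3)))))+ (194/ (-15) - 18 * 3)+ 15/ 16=-9983767886867459/ 151278760833840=-66.00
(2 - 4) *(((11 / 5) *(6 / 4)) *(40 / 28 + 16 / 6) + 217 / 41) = -53976 / 1435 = -37.61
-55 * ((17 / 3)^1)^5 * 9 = -78092135 / 27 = -2892301.30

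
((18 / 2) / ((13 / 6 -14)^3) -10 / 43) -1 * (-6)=88678336 / 15390173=5.76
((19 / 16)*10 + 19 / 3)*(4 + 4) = 437 / 3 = 145.67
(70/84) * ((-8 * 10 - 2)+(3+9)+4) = -55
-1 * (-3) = 3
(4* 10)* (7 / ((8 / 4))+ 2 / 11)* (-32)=-51840 / 11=-4712.73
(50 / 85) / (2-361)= -10 / 6103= -0.00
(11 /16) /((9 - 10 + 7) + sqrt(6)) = 11 /80 - 11 * sqrt(6) /480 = 0.08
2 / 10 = 1 / 5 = 0.20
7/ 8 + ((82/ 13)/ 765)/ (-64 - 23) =6055849/ 6921720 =0.87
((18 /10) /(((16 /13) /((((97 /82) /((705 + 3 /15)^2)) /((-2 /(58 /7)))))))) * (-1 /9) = 182845 /114181696384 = 0.00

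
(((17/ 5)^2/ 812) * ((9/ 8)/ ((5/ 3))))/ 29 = 7803/ 23548000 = 0.00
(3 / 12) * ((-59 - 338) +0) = -397 / 4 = -99.25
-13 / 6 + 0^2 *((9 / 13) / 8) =-13 / 6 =-2.17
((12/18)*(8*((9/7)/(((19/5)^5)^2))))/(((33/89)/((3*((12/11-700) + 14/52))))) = -4167932578125000/67509170564646811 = -0.06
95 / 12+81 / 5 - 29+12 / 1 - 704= -41813 / 60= -696.88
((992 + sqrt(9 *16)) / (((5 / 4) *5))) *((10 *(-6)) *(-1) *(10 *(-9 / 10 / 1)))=-433728 / 5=-86745.60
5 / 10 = 1 / 2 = 0.50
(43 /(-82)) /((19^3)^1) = -43 /562438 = -0.00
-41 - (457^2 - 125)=-208765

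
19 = 19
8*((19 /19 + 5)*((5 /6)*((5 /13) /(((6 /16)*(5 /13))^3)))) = 692224 /135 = 5127.59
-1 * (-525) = 525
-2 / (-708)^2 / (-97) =1 / 24311304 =0.00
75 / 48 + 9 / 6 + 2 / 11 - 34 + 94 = 11131 / 176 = 63.24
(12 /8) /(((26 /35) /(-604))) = -15855 /13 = -1219.62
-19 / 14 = -1.36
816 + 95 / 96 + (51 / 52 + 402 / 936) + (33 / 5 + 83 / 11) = 57145909 / 68640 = 832.55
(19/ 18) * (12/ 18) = 19/ 27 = 0.70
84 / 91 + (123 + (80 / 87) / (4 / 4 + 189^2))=2503344697 / 20200791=123.92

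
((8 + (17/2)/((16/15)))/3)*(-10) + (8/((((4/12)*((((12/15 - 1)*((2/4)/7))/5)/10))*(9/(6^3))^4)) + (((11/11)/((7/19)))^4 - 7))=-3211867718317883/115248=-27869184005.95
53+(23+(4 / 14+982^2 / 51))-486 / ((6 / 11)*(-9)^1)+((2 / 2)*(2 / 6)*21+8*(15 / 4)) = 6826054 / 357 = 19120.60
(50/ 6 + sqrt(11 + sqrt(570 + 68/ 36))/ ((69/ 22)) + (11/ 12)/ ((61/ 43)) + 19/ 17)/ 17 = 22*sqrt(99 + 3*sqrt(5147))/ 3519 + 41883/ 70516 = 0.70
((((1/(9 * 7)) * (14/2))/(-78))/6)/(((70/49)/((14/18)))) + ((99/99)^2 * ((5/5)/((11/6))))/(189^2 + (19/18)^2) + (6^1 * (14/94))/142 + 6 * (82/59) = 1219931266923152347/146184249846646440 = 8.35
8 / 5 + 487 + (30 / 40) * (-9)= 9637 / 20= 481.85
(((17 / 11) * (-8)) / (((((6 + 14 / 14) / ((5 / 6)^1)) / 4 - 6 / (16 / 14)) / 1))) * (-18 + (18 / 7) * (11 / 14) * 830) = 24567040 / 3773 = 6511.27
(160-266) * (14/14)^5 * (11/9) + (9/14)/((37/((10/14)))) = -4227511/32634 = -129.54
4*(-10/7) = -40/7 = -5.71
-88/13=-6.77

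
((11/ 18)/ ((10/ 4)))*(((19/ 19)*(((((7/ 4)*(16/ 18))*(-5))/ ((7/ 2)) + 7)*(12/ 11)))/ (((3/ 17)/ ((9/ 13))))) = 2924/ 585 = 5.00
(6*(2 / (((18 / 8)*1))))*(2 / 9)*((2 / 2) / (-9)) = -32 / 243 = -0.13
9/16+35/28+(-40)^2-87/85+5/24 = 6532069/4080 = 1601.00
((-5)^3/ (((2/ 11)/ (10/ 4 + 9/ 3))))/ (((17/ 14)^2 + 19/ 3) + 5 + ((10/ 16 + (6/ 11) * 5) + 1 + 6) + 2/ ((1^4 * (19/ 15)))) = -929370750/ 6080461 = -152.85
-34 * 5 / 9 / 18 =-85 / 81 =-1.05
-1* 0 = 0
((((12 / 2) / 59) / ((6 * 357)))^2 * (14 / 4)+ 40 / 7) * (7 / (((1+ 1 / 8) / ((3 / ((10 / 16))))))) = 23178447392 / 135811215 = 170.67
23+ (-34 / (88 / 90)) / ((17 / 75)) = -2869 / 22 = -130.41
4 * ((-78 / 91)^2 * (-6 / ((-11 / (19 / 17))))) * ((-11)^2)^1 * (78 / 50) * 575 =161976672 / 833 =194449.79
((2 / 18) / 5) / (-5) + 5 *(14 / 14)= 1124 / 225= 5.00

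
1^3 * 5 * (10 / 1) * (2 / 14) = 50 / 7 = 7.14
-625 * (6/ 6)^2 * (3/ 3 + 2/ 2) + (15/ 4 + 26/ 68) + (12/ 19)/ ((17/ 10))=-1609181/ 1292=-1245.50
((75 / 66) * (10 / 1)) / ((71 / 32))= 4000 / 781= 5.12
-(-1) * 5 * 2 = 10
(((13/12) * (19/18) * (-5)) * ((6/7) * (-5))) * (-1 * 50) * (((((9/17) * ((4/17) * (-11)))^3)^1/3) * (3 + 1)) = 4202.79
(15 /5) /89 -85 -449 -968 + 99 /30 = -1333813 /890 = -1498.67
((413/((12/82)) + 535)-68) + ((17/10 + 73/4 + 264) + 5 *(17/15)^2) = 644317/180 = 3579.54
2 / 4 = 1 / 2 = 0.50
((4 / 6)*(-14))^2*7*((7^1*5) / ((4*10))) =4802 / 9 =533.56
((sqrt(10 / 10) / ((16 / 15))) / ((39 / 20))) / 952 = 25 / 49504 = 0.00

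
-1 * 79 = -79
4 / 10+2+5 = 37 / 5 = 7.40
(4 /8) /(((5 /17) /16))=136 /5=27.20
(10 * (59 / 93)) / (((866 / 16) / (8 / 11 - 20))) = -1000640 / 442959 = -2.26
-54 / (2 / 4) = -108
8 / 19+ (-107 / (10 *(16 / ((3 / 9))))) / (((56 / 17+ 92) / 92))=760297 / 3693600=0.21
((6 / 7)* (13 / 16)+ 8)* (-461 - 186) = -315089 / 56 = -5626.59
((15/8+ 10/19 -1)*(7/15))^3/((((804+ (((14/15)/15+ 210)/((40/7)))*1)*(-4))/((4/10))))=-1104871257/33216646676480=-0.00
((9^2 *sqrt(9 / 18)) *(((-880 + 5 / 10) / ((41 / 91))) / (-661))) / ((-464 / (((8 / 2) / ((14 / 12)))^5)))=-230446674432 *sqrt(2) / 1887015529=-172.71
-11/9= -1.22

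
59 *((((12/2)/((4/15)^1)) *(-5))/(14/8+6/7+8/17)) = -631890/293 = -2156.62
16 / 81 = 0.20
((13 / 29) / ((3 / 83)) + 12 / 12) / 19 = 1166 / 1653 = 0.71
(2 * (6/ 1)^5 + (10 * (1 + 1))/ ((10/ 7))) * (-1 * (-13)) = 202358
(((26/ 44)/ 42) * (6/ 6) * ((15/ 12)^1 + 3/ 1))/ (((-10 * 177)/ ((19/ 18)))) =-4199/ 117754560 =-0.00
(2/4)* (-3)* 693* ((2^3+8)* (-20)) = 332640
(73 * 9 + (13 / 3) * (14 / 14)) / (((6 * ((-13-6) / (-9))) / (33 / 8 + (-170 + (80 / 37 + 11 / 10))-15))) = -32595508 / 3515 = -9273.26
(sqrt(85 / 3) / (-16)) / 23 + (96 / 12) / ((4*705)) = 2 / 705-sqrt(255) / 1104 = -0.01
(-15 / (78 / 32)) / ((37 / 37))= -80 / 13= -6.15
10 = 10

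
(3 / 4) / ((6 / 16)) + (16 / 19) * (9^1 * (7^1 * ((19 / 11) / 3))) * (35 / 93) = 4602 / 341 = 13.50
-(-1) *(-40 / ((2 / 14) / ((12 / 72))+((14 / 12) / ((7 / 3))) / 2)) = -1120 / 31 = -36.13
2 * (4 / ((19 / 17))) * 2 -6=158 / 19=8.32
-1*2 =-2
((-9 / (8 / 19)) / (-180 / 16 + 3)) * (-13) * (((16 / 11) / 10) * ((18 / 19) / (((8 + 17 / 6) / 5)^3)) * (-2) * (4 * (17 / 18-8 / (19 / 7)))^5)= -123550014609920000 / 4101333624531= -30124.35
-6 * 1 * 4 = -24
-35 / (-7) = 5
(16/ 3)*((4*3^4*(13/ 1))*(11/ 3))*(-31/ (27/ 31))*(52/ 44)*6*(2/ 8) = -5197088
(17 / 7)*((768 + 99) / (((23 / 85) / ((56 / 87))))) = 3340840 / 667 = 5008.76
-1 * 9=-9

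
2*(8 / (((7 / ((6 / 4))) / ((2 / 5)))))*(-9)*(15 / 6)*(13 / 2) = -1404 / 7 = -200.57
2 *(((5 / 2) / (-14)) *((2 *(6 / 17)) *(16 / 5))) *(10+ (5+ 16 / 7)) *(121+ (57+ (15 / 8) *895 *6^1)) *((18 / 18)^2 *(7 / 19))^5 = -2401529592 / 2476099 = -969.88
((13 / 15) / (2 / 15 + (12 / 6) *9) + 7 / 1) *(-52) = -24921 / 68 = -366.49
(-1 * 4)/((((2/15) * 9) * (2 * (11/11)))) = -5/3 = -1.67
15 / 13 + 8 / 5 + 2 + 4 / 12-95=-17533 / 195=-89.91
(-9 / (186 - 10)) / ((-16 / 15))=135 / 2816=0.05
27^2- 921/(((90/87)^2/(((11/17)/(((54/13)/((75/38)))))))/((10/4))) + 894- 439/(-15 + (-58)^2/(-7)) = 931694882075/968100768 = 962.39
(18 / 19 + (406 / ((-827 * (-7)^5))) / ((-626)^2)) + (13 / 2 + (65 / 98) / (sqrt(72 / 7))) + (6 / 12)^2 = 65 * sqrt(14) / 1176 + 113799986565457 / 14784271758788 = 7.90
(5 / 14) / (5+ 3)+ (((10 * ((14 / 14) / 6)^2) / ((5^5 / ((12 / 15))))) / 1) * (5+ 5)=28573 / 630000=0.05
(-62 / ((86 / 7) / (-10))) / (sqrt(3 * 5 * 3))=434 * sqrt(5) / 129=7.52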